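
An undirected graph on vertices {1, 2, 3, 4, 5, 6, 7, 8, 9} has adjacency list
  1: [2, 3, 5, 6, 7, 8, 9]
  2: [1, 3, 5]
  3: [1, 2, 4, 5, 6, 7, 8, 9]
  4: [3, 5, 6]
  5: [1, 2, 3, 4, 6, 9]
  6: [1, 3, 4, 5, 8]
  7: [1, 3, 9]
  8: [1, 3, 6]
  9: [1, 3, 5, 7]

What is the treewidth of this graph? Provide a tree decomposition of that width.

Every bag has size at most 4, so the width is 4 − 1 = 3 and tw(G) ≤ 3. Conversely, {1, 3, 6, 8} is a clique of size 4, and the vertices of any clique must share a bag in every tree decomposition; so some bag has ≥ 4 vertices and tw(G) ≥ 3. Therefore the treewidth is 3.

Treewidth 3.
One optimal decomposition is:
Bags: B1 = {1, 2, 3, 5}  B2 = {1, 3, 5, 9}  B3 = {1, 3, 5, 6}  B4 = {1, 3, 6, 8}  B5 = {1, 3, 7, 9}  B6 = {3, 4, 5, 6}
Tree: B1–B2, B2–B3, B3–B4, B2–B5, B3–B6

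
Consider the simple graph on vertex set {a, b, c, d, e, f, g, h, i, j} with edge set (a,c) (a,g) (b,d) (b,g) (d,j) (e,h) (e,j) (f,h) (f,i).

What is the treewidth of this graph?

A width-1 tree decomposition is:
Bags: B1 = {a, c}  B2 = {a, g}  B3 = {b, g}  B4 = {b, d}  B5 = {d, j}  B6 = {e, j}  B7 = {e, h}  B8 = {f, h}  B9 = {f, i}
Tree: B1–B2, B2–B3, B3–B4, B4–B5, B5–B6, B6–B7, B7–B8, B8–B9
The largest bag has 2 vertices, giving width 1; this decomposition certifies tw(G) ≤ 1. Any graph with an edge has treewidth ≥ 1, and G has the edge c–a. Combining the bounds, tw(G) = 1.

1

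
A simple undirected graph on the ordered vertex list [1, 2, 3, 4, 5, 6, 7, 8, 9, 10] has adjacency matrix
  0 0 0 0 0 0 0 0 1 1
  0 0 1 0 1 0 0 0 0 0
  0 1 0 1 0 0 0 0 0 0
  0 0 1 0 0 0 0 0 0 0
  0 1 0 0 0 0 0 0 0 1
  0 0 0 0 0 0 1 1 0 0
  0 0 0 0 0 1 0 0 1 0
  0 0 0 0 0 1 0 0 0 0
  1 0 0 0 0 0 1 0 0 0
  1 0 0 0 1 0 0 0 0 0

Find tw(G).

1

A width-1 tree decomposition is:
Bags: B1 = {6, 8}  B2 = {6, 7}  B3 = {7, 9}  B4 = {1, 9}  B5 = {1, 10}  B6 = {5, 10}  B7 = {2, 5}  B8 = {2, 3}  B9 = {3, 4}
Tree: B1–B2, B2–B3, B3–B4, B4–B5, B5–B6, B6–B7, B7–B8, B8–B9
Every bag has size at most 2, so the width is 2 − 1 = 1 and tw(G) ≤ 1. G has an edge, so its treewidth is at least 1. Combining the bounds, tw(G) = 1.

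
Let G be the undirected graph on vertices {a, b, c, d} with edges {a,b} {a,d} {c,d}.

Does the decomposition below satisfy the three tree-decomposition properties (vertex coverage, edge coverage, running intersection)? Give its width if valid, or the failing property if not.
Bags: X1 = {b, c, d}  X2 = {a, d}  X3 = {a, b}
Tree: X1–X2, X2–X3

No — bags containing vertex b are not connected in the tree.

A tree decomposition must satisfy three properties: every vertex lies in some bag; for every edge, both endpoints lie together in some bag; and for every vertex, the bags containing it form a connected subtree. Here bags containing vertex b are not connected in the tree, so the decomposition is invalid.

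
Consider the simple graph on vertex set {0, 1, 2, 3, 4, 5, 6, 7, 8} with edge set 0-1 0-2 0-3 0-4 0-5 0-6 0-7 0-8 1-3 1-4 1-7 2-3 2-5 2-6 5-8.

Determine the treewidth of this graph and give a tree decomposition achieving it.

Every bag has size at most 3, so the width is 3 − 1 = 2 and tw(G) ≤ 2. On the other hand G contains the 3-clique {0, 1, 3}. A clique must lie in a single bag of any decomposition, so no decomposition can have width below 2. Therefore the treewidth is 2.

Treewidth 2.
Bags: B1 = {0, 2, 3}  B2 = {0, 2, 5}  B3 = {0, 2, 6}  B4 = {0, 1, 3}  B5 = {0, 1, 4}  B6 = {0, 1, 7}  B7 = {0, 5, 8}
Tree: B1–B2, B1–B3, B1–B4, B4–B5, B4–B6, B2–B7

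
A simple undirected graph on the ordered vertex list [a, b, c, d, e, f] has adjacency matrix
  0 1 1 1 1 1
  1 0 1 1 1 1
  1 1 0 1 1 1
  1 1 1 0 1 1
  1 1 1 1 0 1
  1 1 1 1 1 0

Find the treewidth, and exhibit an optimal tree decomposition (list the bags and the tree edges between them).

A single bag containing all 6 vertices is trivially a valid decomposition of width 5. On the other hand G contains the 6-clique {a, b, c, d, e, f}. A clique must lie in a single bag of any decomposition, so no decomposition can have width below 5. The upper and lower bounds meet at 5, so that is the treewidth.

Treewidth 5.
One such decomposition:
Bags: B1 = {a, b, c, d, e, f}
Tree: (single bag)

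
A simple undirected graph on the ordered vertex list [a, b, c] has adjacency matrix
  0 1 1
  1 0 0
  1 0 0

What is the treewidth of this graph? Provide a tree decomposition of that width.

Treewidth 1.
Bags: B1 = {a, c}  B2 = {a, b}
Tree: B1–B2

Every bag has size at most 2, so the width is 2 − 1 = 1 and tw(G) ≤ 1. G has an edge, so its treewidth is at least 1. Therefore the treewidth is 1.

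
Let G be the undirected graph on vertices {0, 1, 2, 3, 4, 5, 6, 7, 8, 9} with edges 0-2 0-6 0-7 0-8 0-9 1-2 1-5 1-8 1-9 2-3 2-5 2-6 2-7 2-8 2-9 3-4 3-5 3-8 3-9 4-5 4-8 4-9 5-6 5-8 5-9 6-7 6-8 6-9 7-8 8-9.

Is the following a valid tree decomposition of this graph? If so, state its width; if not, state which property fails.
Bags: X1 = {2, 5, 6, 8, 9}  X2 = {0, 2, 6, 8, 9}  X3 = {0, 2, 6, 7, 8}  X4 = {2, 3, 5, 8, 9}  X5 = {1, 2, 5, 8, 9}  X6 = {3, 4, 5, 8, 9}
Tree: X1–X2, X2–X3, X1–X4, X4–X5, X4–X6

Checking the three conditions: (i) the bags cover all of {0, 1, 2, 3, 4, 5, 6, 7, 8, 9}; (ii) for each edge, some bag contains both endpoints; (iii) the bags containing any fixed vertex form a subtree. All hold, so the decomposition is valid with width 5 − 1 = 4.

Yes; width 4.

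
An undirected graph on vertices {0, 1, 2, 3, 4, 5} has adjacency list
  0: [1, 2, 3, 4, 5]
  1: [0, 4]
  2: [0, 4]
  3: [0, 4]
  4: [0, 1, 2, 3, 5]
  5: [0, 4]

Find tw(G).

A width-2 tree decomposition is:
Bags: B1 = {0, 2, 4}  B2 = {0, 3, 4}  B3 = {0, 1, 4}  B4 = {0, 4, 5}
Tree: B1–B2, B1–B3, B2–B4
Each bag holds 3 vertices, so the decomposition has width 2, which upper-bounds the treewidth. On the other hand G contains the 3-clique {0, 1, 4}. A clique must lie in a single bag of any decomposition, so no decomposition can have width below 2. Combining the bounds, tw(G) = 2.

2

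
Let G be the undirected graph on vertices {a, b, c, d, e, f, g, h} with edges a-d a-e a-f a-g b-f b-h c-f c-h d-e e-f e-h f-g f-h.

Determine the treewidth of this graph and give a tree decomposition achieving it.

Treewidth 2.
Bags: B1 = {a, e, f}  B2 = {a, d, e}  B3 = {e, f, h}  B4 = {a, f, g}  B5 = {c, f, h}  B6 = {b, f, h}
Tree: B1–B2, B1–B3, B1–B4, B3–B5, B5–B6

Every bag has size at most 3, so the width is 3 − 1 = 2 and tw(G) ≤ 2. For the lower bound, the 3 vertices {a, d, e} are pairwise adjacent, and any tree decomposition puts a clique entirely inside one bag — forcing width ≥ 2. Therefore the treewidth is 2.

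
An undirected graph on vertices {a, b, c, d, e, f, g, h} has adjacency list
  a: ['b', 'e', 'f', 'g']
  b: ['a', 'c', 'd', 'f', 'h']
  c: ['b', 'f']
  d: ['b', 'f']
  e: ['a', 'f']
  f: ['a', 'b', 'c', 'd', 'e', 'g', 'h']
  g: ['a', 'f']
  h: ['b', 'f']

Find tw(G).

A width-2 tree decomposition is:
Bags: B1 = {b, f, h}  B2 = {a, b, f}  B3 = {b, c, f}  B4 = {a, f, g}  B5 = {a, e, f}  B6 = {b, d, f}
Tree: B1–B2, B1–B3, B2–B4, B4–B5, B3–B6
Every bag has size at most 3, so the width is 3 − 1 = 2 and tw(G) ≤ 2. On the other hand G contains the 3-clique {a, f, g}. A clique must lie in a single bag of any decomposition, so no decomposition can have width below 2. Hence tw(G) = 2 exactly.

2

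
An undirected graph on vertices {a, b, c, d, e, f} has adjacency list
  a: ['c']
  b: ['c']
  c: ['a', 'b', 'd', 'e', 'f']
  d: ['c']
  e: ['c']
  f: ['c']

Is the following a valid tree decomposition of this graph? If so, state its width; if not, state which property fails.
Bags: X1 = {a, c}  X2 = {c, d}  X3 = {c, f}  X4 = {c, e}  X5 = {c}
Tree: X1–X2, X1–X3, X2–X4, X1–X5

No — vertex b appears in no bag.

A tree decomposition must satisfy three properties: every vertex lies in some bag; for every edge, both endpoints lie together in some bag; and for every vertex, the bags containing it form a connected subtree. Here vertex b appears in no bag, so the decomposition is invalid.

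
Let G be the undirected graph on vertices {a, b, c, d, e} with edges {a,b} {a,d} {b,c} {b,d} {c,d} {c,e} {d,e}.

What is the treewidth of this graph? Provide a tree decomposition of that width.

The largest bag has 3 vertices, giving width 2; this decomposition certifies tw(G) ≤ 2. On the other hand G contains the 3-clique {c, d, e}. A clique must lie in a single bag of any decomposition, so no decomposition can have width below 2. The upper and lower bounds meet at 2, so that is the treewidth.

Treewidth 2.
Bags: B1 = {b, c, d}  B2 = {c, d, e}  B3 = {a, b, d}
Tree: B1–B2, B1–B3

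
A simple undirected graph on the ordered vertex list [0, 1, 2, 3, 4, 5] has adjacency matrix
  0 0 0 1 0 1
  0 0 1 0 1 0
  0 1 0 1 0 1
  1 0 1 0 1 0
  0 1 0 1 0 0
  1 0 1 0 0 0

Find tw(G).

A width-2 tree decomposition is:
Bags: B1 = {0, 2, 5}  B2 = {0, 2, 3}  B3 = {1, 2, 3}  B4 = {1, 3, 4}
Tree: B1–B2, B2–B3, B3–B4
Each bag holds 3 vertices, so the decomposition has width 2, which upper-bounds the treewidth. Since 5–0–3–2–5 is a cycle in G, G is not acyclic. Forests are exactly the graphs of treewidth ≤ 1, so tw(G) ≥ 2. The upper and lower bounds meet at 2, so that is the treewidth.

2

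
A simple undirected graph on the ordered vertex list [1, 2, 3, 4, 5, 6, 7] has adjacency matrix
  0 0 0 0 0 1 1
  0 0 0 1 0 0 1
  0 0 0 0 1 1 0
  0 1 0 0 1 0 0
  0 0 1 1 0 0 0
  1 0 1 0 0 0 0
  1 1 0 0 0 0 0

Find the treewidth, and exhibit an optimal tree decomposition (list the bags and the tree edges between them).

Treewidth 2.
One such decomposition:
Bags: B1 = {2, 4, 7}  B2 = {4, 5, 7}  B3 = {3, 5, 7}  B4 = {3, 6, 7}  B5 = {1, 6, 7}
Tree: B1–B2, B2–B3, B3–B4, B4–B5

The largest bag has 3 vertices, giving width 2; this decomposition certifies tw(G) ≤ 2. For the lower bound, G contains the cycle 7–2–4–5–3–6–1–7, so G is not a forest; only forests have treewidth ≤ 1, hence tw(G) ≥ 2. The upper and lower bounds meet at 2, so that is the treewidth.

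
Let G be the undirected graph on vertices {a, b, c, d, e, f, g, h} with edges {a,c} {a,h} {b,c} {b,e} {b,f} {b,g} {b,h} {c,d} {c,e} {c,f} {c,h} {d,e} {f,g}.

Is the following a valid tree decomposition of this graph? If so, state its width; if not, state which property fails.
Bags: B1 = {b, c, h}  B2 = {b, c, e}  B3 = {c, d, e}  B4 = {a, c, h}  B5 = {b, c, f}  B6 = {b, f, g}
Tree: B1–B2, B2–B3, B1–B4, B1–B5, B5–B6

Yes; width 2.

Checking the three conditions: (i) the bags cover all of {a, b, c, d, e, f, g, h}; (ii) for each edge, some bag contains both endpoints; (iii) the bags containing any fixed vertex form a subtree. All hold, so the decomposition is valid with width 3 − 1 = 2.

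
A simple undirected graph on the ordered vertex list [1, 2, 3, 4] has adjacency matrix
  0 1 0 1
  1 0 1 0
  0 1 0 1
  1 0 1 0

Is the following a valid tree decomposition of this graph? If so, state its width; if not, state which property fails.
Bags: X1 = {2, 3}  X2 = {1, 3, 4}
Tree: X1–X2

A tree decomposition must satisfy three properties: every vertex lies in some bag; for every edge, both endpoints lie together in some bag; and for every vertex, the bags containing it form a connected subtree. Here edge (1,2) lies in no bag, so the decomposition is invalid.

No — edge (1,2) lies in no bag.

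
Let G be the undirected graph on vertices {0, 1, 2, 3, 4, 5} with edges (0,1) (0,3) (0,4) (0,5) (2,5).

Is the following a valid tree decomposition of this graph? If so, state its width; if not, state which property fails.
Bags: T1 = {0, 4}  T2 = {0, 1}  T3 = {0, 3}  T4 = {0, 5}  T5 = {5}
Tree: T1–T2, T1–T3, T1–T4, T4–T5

No — vertex 2 appears in no bag.

A tree decomposition must satisfy three properties: every vertex lies in some bag; for every edge, both endpoints lie together in some bag; and for every vertex, the bags containing it form a connected subtree. Here vertex 2 appears in no bag, so the decomposition is invalid.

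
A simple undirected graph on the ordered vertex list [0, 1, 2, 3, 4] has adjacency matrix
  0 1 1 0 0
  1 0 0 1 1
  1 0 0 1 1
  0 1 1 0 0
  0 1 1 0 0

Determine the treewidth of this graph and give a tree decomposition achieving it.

Each bag holds 3 vertices, so the decomposition has width 2, which upper-bounds the treewidth. The edges 1–4–2–0–1 form a cycle, so G is not a tree and its treewidth is at least 2. Combining the bounds, tw(G) = 2.

Treewidth 2.
One such decomposition:
Bags: B1 = {1, 2, 4}  B2 = {0, 1, 2}  B3 = {1, 2, 3}
Tree: B1–B2, B2–B3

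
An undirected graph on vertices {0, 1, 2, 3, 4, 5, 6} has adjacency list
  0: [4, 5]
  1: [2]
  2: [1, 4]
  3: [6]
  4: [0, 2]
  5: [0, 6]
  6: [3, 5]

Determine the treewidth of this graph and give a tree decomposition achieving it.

Treewidth 1.
Bags: B1 = {1, 2}  B2 = {2, 4}  B3 = {0, 4}  B4 = {0, 5}  B5 = {5, 6}  B6 = {3, 6}
Tree: B1–B2, B2–B3, B3–B4, B4–B5, B5–B6

The largest bag has 2 vertices, giving width 1; this decomposition certifies tw(G) ≤ 1. Any graph with an edge has treewidth ≥ 1, and G has the edge 1–2. Combining the bounds, tw(G) = 1.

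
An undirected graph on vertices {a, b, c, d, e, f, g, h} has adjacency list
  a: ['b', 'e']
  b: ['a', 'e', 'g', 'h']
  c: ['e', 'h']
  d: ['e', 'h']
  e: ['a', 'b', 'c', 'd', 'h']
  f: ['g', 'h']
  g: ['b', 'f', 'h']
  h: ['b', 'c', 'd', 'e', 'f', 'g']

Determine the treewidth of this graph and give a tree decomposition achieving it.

Treewidth 2.
One optimal decomposition is:
Bags: B1 = {c, e, h}  B2 = {b, e, h}  B3 = {b, g, h}  B4 = {a, b, e}  B5 = {d, e, h}  B6 = {f, g, h}
Tree: B1–B2, B2–B3, B2–B4, B1–B5, B3–B6

The largest bag has 3 vertices, giving width 2; this decomposition certifies tw(G) ≤ 2. Conversely, {f, g, h} is a clique of size 3, and the vertices of any clique must share a bag in every tree decomposition; so some bag has ≥ 3 vertices and tw(G) ≥ 2. Therefore the treewidth is 2.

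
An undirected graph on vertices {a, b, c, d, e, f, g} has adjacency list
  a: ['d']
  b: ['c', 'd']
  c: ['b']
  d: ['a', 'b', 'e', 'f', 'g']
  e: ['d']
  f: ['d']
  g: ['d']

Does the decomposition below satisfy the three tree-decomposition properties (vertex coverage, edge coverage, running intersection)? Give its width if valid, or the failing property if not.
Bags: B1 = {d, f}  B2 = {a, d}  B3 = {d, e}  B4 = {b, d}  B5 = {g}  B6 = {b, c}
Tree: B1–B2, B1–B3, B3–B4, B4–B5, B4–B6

A tree decomposition must satisfy three properties: every vertex lies in some bag; for every edge, both endpoints lie together in some bag; and for every vertex, the bags containing it form a connected subtree. Here edge (d,g) lies in no bag, so the decomposition is invalid.

No — edge (d,g) lies in no bag.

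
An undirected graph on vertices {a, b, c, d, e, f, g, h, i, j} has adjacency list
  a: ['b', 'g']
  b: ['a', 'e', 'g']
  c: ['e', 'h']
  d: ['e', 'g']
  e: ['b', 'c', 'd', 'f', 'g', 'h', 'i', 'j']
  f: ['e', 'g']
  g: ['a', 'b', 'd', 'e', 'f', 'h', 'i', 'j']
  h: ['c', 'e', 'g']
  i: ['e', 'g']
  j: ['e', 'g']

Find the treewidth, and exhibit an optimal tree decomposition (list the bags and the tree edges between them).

Each bag holds 3 vertices, so the decomposition has width 2, which upper-bounds the treewidth. Conversely, {d, e, g} is a clique of size 3, and the vertices of any clique must share a bag in every tree decomposition; so some bag has ≥ 3 vertices and tw(G) ≥ 2. Hence tw(G) = 2 exactly.

Treewidth 2.
One such decomposition:
Bags: B1 = {e, g, h}  B2 = {b, e, g}  B3 = {e, g, j}  B4 = {a, b, g}  B5 = {e, g, i}  B6 = {c, e, h}  B7 = {d, e, g}  B8 = {e, f, g}
Tree: B1–B2, B1–B3, B2–B4, B1–B5, B1–B6, B1–B7, B7–B8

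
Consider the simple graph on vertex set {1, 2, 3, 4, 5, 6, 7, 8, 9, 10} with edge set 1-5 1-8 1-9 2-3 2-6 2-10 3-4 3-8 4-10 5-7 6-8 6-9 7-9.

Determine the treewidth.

2

A width-2 tree decomposition is:
Bags: B1 = {5, 7, 9}  B2 = {1, 5, 9}  B3 = {1, 6, 9}  B4 = {1, 6, 8}  B5 = {2, 6, 8}  B6 = {2, 3, 8}  B7 = {2, 3, 10}  B8 = {3, 4, 10}
Tree: B1–B2, B2–B3, B3–B4, B4–B5, B5–B6, B6–B7, B7–B8
Each bag holds 3 vertices, so the decomposition has width 2, which upper-bounds the treewidth. For the lower bound, G contains the cycle 7–5–1–9–7, so G is not a forest; only forests have treewidth ≤ 1, hence tw(G) ≥ 2. Therefore the treewidth is 2.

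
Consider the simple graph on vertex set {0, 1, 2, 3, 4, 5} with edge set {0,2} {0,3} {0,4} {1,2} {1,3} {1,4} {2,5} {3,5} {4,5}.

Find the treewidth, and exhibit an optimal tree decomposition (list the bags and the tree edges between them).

Each bag holds 4 vertices, so the decomposition has width 3, which upper-bounds the treewidth. For the lower bound: the 4 vertex sets {1,4}, {2,5}, {3}, {0} are disjoint, each induces a connected subgraph, and every pair is joined by at least one edge of G. Contracting each set to a single vertex therefore yields K_{4} as a minor, and since treewidth is minor-monotone, tw(G) ≥ tw(K_{4}) = 3. The upper and lower bounds meet at 3, so that is the treewidth.

Treewidth 3.
Bags: B1 = {1, 2, 3, 4}  B2 = {2, 3, 4, 5}  B3 = {0, 2, 3, 4}
Tree: B1–B2, B2–B3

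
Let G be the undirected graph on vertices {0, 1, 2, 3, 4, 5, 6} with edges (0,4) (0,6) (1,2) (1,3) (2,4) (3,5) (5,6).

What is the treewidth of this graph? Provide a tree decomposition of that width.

Treewidth 2.
One such decomposition:
Bags: B1 = {0, 4, 6}  B2 = {4, 5, 6}  B3 = {3, 4, 5}  B4 = {1, 3, 4}  B5 = {1, 2, 4}
Tree: B1–B2, B2–B3, B3–B4, B4–B5

Every bag has size at most 3, so the width is 3 − 1 = 2 and tw(G) ≤ 2. For the lower bound, G contains the cycle 4–0–6–5–3–1–2–4, so G is not a forest; only forests have treewidth ≤ 1, hence tw(G) ≥ 2. Combining the bounds, tw(G) = 2.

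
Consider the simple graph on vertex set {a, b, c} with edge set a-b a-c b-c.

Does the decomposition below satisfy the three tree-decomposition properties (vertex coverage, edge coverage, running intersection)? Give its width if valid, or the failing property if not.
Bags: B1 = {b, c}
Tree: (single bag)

A tree decomposition must satisfy three properties: every vertex lies in some bag; for every edge, both endpoints lie together in some bag; and for every vertex, the bags containing it form a connected subtree. Here vertex a appears in no bag, so the decomposition is invalid.

No — vertex a appears in no bag.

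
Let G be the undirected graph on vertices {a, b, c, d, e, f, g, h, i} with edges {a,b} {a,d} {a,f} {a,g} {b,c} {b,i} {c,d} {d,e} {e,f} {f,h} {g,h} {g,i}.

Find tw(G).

3

A width-3 tree decomposition is:
Bags: B1 = {b, g, h, i}  B2 = {a, b, g, h}  B3 = {a, b, f, h}  B4 = {a, b, c, f}  B5 = {a, c, d, f}  B6 = {c, d, e, f}
Tree: B1–B2, B2–B3, B3–B4, B4–B5, B5–B6
Every bag has size at most 4, so the width is 4 − 1 = 3 and tw(G) ≤ 3. For the lower bound: the 4 vertex sets {g,h,i}, {b}, {a}, {c,d,e,f} are disjoint, each induces a connected subgraph, and every pair is joined by at least one edge of G. Contracting each set to a single vertex therefore yields K_{4} as a minor, and since treewidth is minor-monotone, tw(G) ≥ tw(K_{4}) = 3. Combining the bounds, tw(G) = 3.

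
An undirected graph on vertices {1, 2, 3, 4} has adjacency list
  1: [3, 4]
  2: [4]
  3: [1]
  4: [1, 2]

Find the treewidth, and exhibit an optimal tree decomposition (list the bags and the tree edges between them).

Every bag has size at most 2, so the width is 2 − 1 = 1 and tw(G) ≤ 1. G has an edge, so its treewidth is at least 1. The upper and lower bounds meet at 1, so that is the treewidth.

Treewidth 1.
One such decomposition:
Bags: B1 = {2, 4}  B2 = {1, 4}  B3 = {1, 3}
Tree: B1–B2, B2–B3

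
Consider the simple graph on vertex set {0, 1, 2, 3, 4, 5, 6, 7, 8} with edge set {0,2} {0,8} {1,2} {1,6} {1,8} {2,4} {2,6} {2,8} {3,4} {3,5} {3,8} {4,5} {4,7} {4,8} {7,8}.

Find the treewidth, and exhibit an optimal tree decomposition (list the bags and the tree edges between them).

Each bag holds 3 vertices, so the decomposition has width 2, which upper-bounds the treewidth. Conversely, {0, 2, 8} is a clique of size 3, and the vertices of any clique must share a bag in every tree decomposition; so some bag has ≥ 3 vertices and tw(G) ≥ 2. Hence tw(G) = 2 exactly.

Treewidth 2.
One such decomposition:
Bags: B1 = {2, 4, 8}  B2 = {0, 2, 8}  B3 = {3, 4, 8}  B4 = {1, 2, 8}  B5 = {4, 7, 8}  B6 = {1, 2, 6}  B7 = {3, 4, 5}
Tree: B1–B2, B1–B3, B2–B4, B1–B5, B4–B6, B3–B7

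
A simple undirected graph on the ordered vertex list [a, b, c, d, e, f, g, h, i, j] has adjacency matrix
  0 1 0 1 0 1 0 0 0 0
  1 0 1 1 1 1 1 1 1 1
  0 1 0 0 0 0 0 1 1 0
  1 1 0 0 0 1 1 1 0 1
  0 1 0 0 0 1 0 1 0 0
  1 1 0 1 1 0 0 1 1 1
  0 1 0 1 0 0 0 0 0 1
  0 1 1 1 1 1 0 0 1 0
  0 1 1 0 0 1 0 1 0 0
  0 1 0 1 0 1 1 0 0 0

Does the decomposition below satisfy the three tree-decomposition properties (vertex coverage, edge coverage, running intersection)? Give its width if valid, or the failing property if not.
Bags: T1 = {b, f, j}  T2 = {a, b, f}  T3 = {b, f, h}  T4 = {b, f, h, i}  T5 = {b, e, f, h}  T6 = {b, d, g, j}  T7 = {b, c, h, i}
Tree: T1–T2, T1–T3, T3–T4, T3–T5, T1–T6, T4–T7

No — edge (d,f) lies in no bag.

A tree decomposition must satisfy three properties: every vertex lies in some bag; for every edge, both endpoints lie together in some bag; and for every vertex, the bags containing it form a connected subtree. Here edge (d,f) lies in no bag, so the decomposition is invalid.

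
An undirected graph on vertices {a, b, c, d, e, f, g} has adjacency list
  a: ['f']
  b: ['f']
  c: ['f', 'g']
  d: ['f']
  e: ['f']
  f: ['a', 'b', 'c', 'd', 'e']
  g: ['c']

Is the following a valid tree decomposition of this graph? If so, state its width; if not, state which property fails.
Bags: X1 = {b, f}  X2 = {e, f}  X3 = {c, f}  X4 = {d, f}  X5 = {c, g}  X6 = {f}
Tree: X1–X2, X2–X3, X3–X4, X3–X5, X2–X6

No — vertex a appears in no bag.

A tree decomposition must satisfy three properties: every vertex lies in some bag; for every edge, both endpoints lie together in some bag; and for every vertex, the bags containing it form a connected subtree. Here vertex a appears in no bag, so the decomposition is invalid.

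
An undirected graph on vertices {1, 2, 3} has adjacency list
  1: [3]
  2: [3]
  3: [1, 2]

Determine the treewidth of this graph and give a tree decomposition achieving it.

Treewidth 1.
One such decomposition:
Bags: B1 = {2, 3}  B2 = {1, 3}
Tree: B1–B2

Each bag holds 2 vertices, so the decomposition has width 1, which upper-bounds the treewidth. Since G has at least one edge (e.g. 3–2), it is not an edgeless graph, so tw(G) ≥ 1. Therefore the treewidth is 1.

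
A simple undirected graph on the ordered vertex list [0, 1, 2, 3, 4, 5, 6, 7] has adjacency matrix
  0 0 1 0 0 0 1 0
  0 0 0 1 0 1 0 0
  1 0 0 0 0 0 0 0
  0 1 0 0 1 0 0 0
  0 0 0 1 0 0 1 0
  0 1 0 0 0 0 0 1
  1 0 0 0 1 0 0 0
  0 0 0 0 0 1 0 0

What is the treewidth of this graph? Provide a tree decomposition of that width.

The largest bag has 2 vertices, giving width 1; this decomposition certifies tw(G) ≤ 1. G has an edge, so its treewidth is at least 1. Hence tw(G) = 1 exactly.

Treewidth 1.
Bags: B1 = {5, 7}  B2 = {1, 5}  B3 = {1, 3}  B4 = {3, 4}  B5 = {4, 6}  B6 = {0, 6}  B7 = {0, 2}
Tree: B1–B2, B2–B3, B3–B4, B4–B5, B5–B6, B6–B7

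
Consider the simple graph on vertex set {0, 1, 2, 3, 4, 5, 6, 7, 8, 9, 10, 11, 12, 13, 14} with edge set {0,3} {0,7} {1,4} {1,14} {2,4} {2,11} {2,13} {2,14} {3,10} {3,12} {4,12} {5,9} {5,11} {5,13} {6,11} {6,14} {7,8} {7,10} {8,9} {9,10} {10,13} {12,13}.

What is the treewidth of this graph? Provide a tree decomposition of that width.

Treewidth 3.
One optimal decomposition is:
Bags: B1 = {0, 7, 8, 9}  B2 = {0, 7, 9, 10}  B3 = {0, 3, 9, 10}  B4 = {3, 5, 9, 10}  B5 = {3, 5, 10, 13}  B6 = {3, 5, 12, 13}  B7 = {5, 11, 12, 13}  B8 = {2, 11, 12, 13}  B9 = {2, 4, 11, 12}  B10 = {2, 4, 6, 11}  B11 = {2, 4, 6, 14}  B12 = {1, 4, 6, 14}
Tree: B1–B2, B2–B3, B3–B4, B4–B5, B5–B6, B6–B7, B7–B8, B8–B9, B9–B10, B10–B11, B11–B12

Every bag has size at most 4, so the width is 4 − 1 = 3 and tw(G) ≤ 3. For the lower bound: the 4 vertex sets {0,7,8}, {9}, {10}, {3,5,12,13} are disjoint, each induces a connected subgraph, and every pair is joined by at least one edge of G. Contracting each set to a single vertex therefore yields K_{4} as a minor, and since treewidth is minor-monotone, tw(G) ≥ tw(K_{4}) = 3. Combining the bounds, tw(G) = 3.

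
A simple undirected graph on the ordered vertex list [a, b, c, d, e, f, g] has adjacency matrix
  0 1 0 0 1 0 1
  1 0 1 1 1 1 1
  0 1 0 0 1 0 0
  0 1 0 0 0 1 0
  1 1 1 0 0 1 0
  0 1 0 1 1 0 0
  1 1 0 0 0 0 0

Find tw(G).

A width-2 tree decomposition is:
Bags: B1 = {b, c, e}  B2 = {b, e, f}  B3 = {a, b, e}  B4 = {b, d, f}  B5 = {a, b, g}
Tree: B1–B2, B1–B3, B2–B4, B3–B5
The largest bag has 3 vertices, giving width 2; this decomposition certifies tw(G) ≤ 2. Conversely, {b, d, f} is a clique of size 3, and the vertices of any clique must share a bag in every tree decomposition; so some bag has ≥ 3 vertices and tw(G) ≥ 2. The upper and lower bounds meet at 2, so that is the treewidth.

2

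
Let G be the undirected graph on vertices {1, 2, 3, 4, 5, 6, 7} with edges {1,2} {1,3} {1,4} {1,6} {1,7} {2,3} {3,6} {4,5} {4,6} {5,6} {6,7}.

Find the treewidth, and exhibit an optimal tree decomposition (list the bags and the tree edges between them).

Each bag holds 3 vertices, so the decomposition has width 2, which upper-bounds the treewidth. Conversely, {1, 2, 3} is a clique of size 3, and the vertices of any clique must share a bag in every tree decomposition; so some bag has ≥ 3 vertices and tw(G) ≥ 2. The upper and lower bounds meet at 2, so that is the treewidth.

Treewidth 2.
Bags: B1 = {1, 3, 6}  B2 = {1, 2, 3}  B3 = {1, 4, 6}  B4 = {4, 5, 6}  B5 = {1, 6, 7}
Tree: B1–B2, B1–B3, B3–B4, B1–B5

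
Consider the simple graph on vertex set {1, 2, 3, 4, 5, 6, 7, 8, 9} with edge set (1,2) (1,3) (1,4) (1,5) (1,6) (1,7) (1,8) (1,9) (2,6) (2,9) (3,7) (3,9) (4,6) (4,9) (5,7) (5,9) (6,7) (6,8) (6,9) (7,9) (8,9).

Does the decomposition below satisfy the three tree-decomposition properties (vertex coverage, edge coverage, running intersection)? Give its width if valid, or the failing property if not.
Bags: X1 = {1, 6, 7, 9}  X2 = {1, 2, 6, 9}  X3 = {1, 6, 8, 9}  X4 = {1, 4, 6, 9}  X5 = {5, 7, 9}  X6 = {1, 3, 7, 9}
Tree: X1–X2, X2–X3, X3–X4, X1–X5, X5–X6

No — edge (1,5) lies in no bag.

A tree decomposition must satisfy three properties: every vertex lies in some bag; for every edge, both endpoints lie together in some bag; and for every vertex, the bags containing it form a connected subtree. Here edge (1,5) lies in no bag, so the decomposition is invalid.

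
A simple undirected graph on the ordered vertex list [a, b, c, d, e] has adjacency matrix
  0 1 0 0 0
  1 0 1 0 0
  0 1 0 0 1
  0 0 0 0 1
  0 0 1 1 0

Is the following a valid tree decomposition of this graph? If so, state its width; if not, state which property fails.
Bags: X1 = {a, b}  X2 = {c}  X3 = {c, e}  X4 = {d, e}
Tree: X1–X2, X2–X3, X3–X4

No — edge (b,c) lies in no bag.

A tree decomposition must satisfy three properties: every vertex lies in some bag; for every edge, both endpoints lie together in some bag; and for every vertex, the bags containing it form a connected subtree. Here edge (b,c) lies in no bag, so the decomposition is invalid.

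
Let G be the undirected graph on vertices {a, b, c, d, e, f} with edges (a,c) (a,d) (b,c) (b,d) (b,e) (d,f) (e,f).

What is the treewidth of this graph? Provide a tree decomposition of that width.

Treewidth 2.
One optimal decomposition is:
Bags: B1 = {a, c, d}  B2 = {b, c, d}  B3 = {b, d, f}  B4 = {b, e, f}
Tree: B1–B2, B2–B3, B3–B4

Every bag has size at most 3, so the width is 3 − 1 = 2 and tw(G) ≤ 2. Since a–c–b–d–a is a cycle in G, G is not acyclic. Forests are exactly the graphs of treewidth ≤ 1, so tw(G) ≥ 2. The upper and lower bounds meet at 2, so that is the treewidth.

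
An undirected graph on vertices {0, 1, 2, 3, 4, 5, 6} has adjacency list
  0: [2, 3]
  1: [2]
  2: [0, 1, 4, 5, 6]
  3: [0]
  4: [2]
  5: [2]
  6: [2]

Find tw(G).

1

A width-1 tree decomposition is:
Bags: B1 = {0, 2}  B2 = {0, 3}  B3 = {2, 6}  B4 = {1, 2}  B5 = {2, 5}  B6 = {2, 4}
Tree: B1–B2, B1–B3, B1–B4, B4–B5, B1–B6
Every bag has size at most 2, so the width is 2 − 1 = 1 and tw(G) ≤ 1. Since G has at least one edge (e.g. 2–0), it is not an edgeless graph, so tw(G) ≥ 1. The upper and lower bounds meet at 1, so that is the treewidth.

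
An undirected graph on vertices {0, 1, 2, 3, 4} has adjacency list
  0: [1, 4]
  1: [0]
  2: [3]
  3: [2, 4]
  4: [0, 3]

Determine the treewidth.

1

A width-1 tree decomposition is:
Bags: B1 = {2, 3}  B2 = {3, 4}  B3 = {0, 4}  B4 = {0, 1}
Tree: B1–B2, B2–B3, B3–B4
The largest bag has 2 vertices, giving width 1; this decomposition certifies tw(G) ≤ 1. Since G has at least one edge (e.g. 2–3), it is not an edgeless graph, so tw(G) ≥ 1. Hence tw(G) = 1 exactly.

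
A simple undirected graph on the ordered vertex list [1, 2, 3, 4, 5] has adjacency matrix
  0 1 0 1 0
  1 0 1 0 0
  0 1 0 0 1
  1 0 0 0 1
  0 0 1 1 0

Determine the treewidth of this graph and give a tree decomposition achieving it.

The largest bag has 3 vertices, giving width 2; this decomposition certifies tw(G) ≤ 2. The edges 5–4–1–2–3–5 form a cycle, so G is not a tree and its treewidth is at least 2. Combining the bounds, tw(G) = 2.

Treewidth 2.
Bags: B1 = {1, 4, 5}  B2 = {1, 2, 5}  B3 = {2, 3, 5}
Tree: B1–B2, B2–B3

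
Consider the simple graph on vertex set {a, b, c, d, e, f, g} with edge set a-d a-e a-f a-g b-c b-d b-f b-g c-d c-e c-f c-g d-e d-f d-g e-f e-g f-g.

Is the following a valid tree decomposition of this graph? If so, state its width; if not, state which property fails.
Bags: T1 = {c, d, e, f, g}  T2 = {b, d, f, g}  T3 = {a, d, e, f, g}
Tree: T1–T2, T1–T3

A tree decomposition must satisfy three properties: every vertex lies in some bag; for every edge, both endpoints lie together in some bag; and for every vertex, the bags containing it form a connected subtree. Here edge (c,b) lies in no bag, so the decomposition is invalid.

No — edge (c,b) lies in no bag.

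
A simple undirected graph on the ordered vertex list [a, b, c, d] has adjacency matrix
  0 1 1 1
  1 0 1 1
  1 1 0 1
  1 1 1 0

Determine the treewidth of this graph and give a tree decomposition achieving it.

Treewidth 3.
Bags: B1 = {a, b, c, d}
Tree: (single bag)

With just one bag of size 4, the width is 4 − 1 = 3, so tw(G) ≤ 3. For the lower bound, the 4 vertices {a, b, c, d} are pairwise adjacent, and any tree decomposition puts a clique entirely inside one bag — forcing width ≥ 3. Combining the bounds, tw(G) = 3.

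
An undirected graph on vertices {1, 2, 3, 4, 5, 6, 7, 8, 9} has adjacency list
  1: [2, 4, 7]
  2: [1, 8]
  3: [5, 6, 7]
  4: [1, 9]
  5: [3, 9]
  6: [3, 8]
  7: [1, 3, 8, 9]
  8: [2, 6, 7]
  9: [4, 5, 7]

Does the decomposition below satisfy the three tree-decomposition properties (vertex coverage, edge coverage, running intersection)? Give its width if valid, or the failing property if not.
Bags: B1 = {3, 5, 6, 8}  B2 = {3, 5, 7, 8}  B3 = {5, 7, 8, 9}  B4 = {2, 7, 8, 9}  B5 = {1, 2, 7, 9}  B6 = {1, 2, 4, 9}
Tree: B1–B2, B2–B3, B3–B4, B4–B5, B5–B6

Vertex coverage: the bags together contain {1, 2, 3, 4, 5, 6, 7, 8, 9}, the full vertex set. Edge coverage: each edge of G has both endpoints in at least one bag. Running intersection: for every vertex, the bags containing it form a connected subtree. All three properties hold, so this is a valid tree decomposition of width max|bag| − 1 = 3, and hence tw(G) ≤ 3.

Yes; width 3.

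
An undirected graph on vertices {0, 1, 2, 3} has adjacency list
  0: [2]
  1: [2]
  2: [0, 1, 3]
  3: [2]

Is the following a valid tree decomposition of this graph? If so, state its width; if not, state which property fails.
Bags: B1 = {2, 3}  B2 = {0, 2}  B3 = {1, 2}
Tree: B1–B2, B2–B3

Yes; width 1.

Checking the three conditions: (i) the bags cover all of {0, 1, 2, 3}; (ii) for each edge, some bag contains both endpoints; (iii) the bags containing any fixed vertex form a subtree. All hold, so the decomposition is valid with width 2 − 1 = 1.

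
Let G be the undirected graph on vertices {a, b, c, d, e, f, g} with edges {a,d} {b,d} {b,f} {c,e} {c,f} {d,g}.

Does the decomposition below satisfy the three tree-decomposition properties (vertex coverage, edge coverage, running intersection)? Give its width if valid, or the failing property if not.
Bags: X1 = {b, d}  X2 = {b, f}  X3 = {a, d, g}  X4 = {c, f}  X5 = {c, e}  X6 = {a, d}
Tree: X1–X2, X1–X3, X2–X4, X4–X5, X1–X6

No — bags containing vertex a are not connected in the tree.

A tree decomposition must satisfy three properties: every vertex lies in some bag; for every edge, both endpoints lie together in some bag; and for every vertex, the bags containing it form a connected subtree. Here bags containing vertex a are not connected in the tree, so the decomposition is invalid.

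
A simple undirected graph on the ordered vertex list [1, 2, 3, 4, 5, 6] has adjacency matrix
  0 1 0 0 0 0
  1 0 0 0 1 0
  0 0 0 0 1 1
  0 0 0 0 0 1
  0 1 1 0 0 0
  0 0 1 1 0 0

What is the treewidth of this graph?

1

A width-1 tree decomposition is:
Bags: B1 = {1, 2}  B2 = {2, 5}  B3 = {3, 5}  B4 = {3, 6}  B5 = {4, 6}
Tree: B1–B2, B2–B3, B3–B4, B4–B5
The largest bag has 2 vertices, giving width 1; this decomposition certifies tw(G) ≤ 1. Any graph with an edge has treewidth ≥ 1, and G has the edge 1–2. The upper and lower bounds meet at 1, so that is the treewidth.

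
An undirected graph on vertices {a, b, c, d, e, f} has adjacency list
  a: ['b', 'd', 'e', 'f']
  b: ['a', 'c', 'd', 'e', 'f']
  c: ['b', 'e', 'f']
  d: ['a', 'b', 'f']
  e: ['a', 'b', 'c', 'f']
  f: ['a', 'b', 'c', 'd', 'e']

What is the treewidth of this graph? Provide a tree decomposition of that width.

Each bag holds 4 vertices, so the decomposition has width 3, which upper-bounds the treewidth. Conversely, {a, b, d, f} is a clique of size 4, and the vertices of any clique must share a bag in every tree decomposition; so some bag has ≥ 4 vertices and tw(G) ≥ 3. Therefore the treewidth is 3.

Treewidth 3.
Bags: B1 = {a, b, d, f}  B2 = {a, b, e, f}  B3 = {b, c, e, f}
Tree: B1–B2, B2–B3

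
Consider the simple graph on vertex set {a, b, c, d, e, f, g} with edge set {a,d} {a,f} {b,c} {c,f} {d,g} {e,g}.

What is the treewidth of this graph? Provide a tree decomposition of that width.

Treewidth 1.
One such decomposition:
Bags: B1 = {b, c}  B2 = {c, f}  B3 = {a, f}  B4 = {a, d}  B5 = {d, g}  B6 = {e, g}
Tree: B1–B2, B2–B3, B3–B4, B4–B5, B5–B6

The largest bag has 2 vertices, giving width 1; this decomposition certifies tw(G) ≤ 1. Since G has at least one edge (e.g. b–c), it is not an edgeless graph, so tw(G) ≥ 1. Therefore the treewidth is 1.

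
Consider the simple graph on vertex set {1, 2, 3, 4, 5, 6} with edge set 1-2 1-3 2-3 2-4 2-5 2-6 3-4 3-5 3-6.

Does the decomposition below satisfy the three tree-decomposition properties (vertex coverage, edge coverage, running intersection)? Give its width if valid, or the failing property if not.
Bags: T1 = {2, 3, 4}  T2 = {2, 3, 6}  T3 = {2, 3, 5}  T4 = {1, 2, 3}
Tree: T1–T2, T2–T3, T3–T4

Vertex coverage: the bags together contain {1, 2, 3, 4, 5, 6}, the full vertex set. Edge coverage: each edge of G has both endpoints in at least one bag. Running intersection: for every vertex, the bags containing it form a connected subtree. All three properties hold, so this is a valid tree decomposition of width max|bag| − 1 = 2, and hence tw(G) ≤ 2.

Yes; width 2.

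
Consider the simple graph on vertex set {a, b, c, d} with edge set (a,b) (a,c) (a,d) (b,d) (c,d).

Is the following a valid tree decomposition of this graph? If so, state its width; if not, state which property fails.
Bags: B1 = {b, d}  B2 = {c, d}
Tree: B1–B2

No — vertex a appears in no bag.

A tree decomposition must satisfy three properties: every vertex lies in some bag; for every edge, both endpoints lie together in some bag; and for every vertex, the bags containing it form a connected subtree. Here vertex a appears in no bag, so the decomposition is invalid.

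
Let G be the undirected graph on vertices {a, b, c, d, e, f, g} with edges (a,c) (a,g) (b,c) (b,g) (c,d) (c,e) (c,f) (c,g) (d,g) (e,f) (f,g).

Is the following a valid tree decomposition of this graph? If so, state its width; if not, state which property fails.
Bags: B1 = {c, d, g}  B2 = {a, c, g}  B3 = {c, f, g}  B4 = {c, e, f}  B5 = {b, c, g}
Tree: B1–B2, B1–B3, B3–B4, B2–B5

Yes; width 2.

Checking the three conditions: (i) the bags cover all of {a, b, c, d, e, f, g}; (ii) for each edge, some bag contains both endpoints; (iii) the bags containing any fixed vertex form a subtree. All hold, so the decomposition is valid with width 3 − 1 = 2.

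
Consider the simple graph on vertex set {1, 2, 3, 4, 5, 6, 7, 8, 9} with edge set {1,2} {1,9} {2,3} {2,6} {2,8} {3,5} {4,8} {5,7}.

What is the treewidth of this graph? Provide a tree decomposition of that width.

Each bag holds 2 vertices, so the decomposition has width 1, which upper-bounds the treewidth. Any graph with an edge has treewidth ≥ 1, and G has the edge 9–1. Hence tw(G) = 1 exactly.

Treewidth 1.
Bags: B1 = {1, 9}  B2 = {1, 2}  B3 = {2, 3}  B4 = {2, 8}  B5 = {3, 5}  B6 = {5, 7}  B7 = {2, 6}  B8 = {4, 8}
Tree: B1–B2, B2–B3, B3–B4, B3–B5, B5–B6, B2–B7, B4–B8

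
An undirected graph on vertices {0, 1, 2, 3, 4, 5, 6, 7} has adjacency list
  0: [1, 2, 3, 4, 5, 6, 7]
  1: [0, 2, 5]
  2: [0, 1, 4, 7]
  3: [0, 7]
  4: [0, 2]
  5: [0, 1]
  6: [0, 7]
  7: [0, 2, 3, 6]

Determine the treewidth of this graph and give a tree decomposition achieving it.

The largest bag has 3 vertices, giving width 2; this decomposition certifies tw(G) ≤ 2. For the lower bound, the 3 vertices {0, 1, 2} are pairwise adjacent, and any tree decomposition puts a clique entirely inside one bag — forcing width ≥ 2. Therefore the treewidth is 2.

Treewidth 2.
One such decomposition:
Bags: B1 = {0, 6, 7}  B2 = {0, 2, 7}  B3 = {0, 1, 2}  B4 = {0, 3, 7}  B5 = {0, 2, 4}  B6 = {0, 1, 5}
Tree: B1–B2, B2–B3, B1–B4, B2–B5, B3–B6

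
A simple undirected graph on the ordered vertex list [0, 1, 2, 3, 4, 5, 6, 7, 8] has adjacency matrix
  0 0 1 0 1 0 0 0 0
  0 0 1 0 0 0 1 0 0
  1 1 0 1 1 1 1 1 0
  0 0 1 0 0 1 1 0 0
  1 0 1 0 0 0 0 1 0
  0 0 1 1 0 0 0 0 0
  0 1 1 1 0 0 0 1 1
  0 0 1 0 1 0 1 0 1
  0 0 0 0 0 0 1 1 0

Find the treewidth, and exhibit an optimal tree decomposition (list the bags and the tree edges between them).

Treewidth 2.
Bags: B1 = {2, 4, 7}  B2 = {2, 6, 7}  B3 = {6, 7, 8}  B4 = {0, 2, 4}  B5 = {2, 3, 6}  B6 = {2, 3, 5}  B7 = {1, 2, 6}
Tree: B1–B2, B2–B3, B1–B4, B2–B5, B5–B6, B5–B7

Every bag has size at most 3, so the width is 3 − 1 = 2 and tw(G) ≤ 2. For the lower bound, the 3 vertices {6, 7, 8} are pairwise adjacent, and any tree decomposition puts a clique entirely inside one bag — forcing width ≥ 2. The upper and lower bounds meet at 2, so that is the treewidth.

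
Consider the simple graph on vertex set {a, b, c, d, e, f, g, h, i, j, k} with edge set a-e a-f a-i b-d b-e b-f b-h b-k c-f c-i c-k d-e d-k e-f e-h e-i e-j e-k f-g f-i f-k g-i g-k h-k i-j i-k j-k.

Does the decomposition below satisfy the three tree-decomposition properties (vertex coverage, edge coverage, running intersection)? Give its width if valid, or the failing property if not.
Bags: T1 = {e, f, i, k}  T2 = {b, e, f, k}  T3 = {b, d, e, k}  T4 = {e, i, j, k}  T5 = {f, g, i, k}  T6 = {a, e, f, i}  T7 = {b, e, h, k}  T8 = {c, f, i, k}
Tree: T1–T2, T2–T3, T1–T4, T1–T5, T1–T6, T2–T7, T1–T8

Every vertex of G appears in some bag (union = {a, b, c, d, e, f, g, h, i, j, k}); every edge is covered by a bag; and for each vertex v the set of bags containing v is connected in the bag tree. The decomposition is therefore valid. The largest bag has 4 vertices, so the width is 3.

Yes; width 3.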